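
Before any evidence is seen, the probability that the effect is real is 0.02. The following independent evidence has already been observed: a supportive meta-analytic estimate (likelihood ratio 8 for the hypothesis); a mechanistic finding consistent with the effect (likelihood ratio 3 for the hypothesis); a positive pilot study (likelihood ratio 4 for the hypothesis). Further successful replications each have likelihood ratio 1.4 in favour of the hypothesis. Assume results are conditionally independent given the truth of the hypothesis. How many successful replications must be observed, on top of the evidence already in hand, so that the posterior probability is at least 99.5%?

Prior odds = 0.02/0.98 = 1/49.
Combined Bayes factor of the evidence already in hand = 8 × 3 × 4 = 96.
Odds after that evidence = (1/49) × 96 = 96/49.
Target odds = 0.995/0.005 = 199.
Need 1.4ⁿ ≥ 199 ÷ (96/49) = 9751/96.
1.4¹³ ≈79.3715 falls short of 9751/96 but 1.4¹⁴ ≈111.12 reaches it, so n = 14.

14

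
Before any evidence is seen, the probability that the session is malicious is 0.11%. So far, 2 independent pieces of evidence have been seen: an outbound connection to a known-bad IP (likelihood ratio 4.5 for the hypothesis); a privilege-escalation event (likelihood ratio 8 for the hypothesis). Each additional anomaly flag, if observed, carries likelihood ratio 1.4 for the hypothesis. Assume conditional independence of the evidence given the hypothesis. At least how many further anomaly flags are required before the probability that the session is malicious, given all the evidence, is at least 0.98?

Prior odds = 0.0011/0.9989 = 11/9989.
Combined Bayes factor of the evidence already in hand = 4.5 × 8 = 36.
Odds after that evidence = (11/9989) × 36 = 396/9989.
Target odds = 0.98/0.02 = 49.
Need 1.4ⁿ ≥ 49 ÷ (396/9989) = 489461/396.
1.4²¹ ≈1171.36 falls short of 489461/396 but 1.4²² ≈1639.9 reaches it, so n = 22.

22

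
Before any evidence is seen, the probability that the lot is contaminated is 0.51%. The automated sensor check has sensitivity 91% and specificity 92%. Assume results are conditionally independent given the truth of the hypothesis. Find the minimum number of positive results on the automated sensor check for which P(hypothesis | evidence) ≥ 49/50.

4

Prior odds = 0.0051/0.9949 = 51/9949.
False-positive rate = 1 − 0.92 = 0.08; likelihood ratio of a positive = 0.91/0.08 = 11.375.
Target odds: 0.98 ÷ 0.02 = 49.
Require 11.375ⁿ ≥ 49 ÷ (51/9949) = 487501/51.
11.375³ = 753571/512 falls short of 487501/51 but 11.375⁴ = 68574961/4096 reaches it, so n = 4.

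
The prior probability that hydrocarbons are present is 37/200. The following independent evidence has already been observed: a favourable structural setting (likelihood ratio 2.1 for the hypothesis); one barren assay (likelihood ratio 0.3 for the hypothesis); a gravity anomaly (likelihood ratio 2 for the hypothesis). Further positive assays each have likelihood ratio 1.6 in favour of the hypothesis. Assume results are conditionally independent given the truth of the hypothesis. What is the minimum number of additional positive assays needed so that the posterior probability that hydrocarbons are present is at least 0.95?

9

Prior odds = 0.185/0.815 = 37/163.
Combined Bayes factor of the evidence already in hand = 2.1 × 0.3 × 2 = 1.26.
Odds after that evidence = (37/163) × 1.26 = 2331/8150.
Target odds = 0.95/0.05 = 19.
Need 1.6ⁿ ≥ 19 ÷ (2331/8150) = 154850/2331.
1.6⁸ = 16777216/390625 falls short of 154850/2331 but 1.6⁹ = 134217728/1953125 reaches it, so n = 9.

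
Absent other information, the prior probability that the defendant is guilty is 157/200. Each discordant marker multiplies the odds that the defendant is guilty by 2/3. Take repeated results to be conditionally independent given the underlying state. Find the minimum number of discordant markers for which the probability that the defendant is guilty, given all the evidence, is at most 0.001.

Prior odds = 0.785/0.215 = 157/43.
Likelihood ratio per discordant marker = 2/3.
Target odds: 0.001 ÷ 0.999 = 1/999.
Need (157/43) × (2/3)ⁿ ≤ 1/999, i.e. (2/3)ⁿ ≤ 43/156843.
(2/3)²⁰ ≈0.000300729 is still above 43/156843 but (2/3)²¹ ≈0.000200486 is at or below it, so n = 21.

21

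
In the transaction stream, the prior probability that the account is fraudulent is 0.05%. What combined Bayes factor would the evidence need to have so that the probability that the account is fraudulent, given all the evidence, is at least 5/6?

9995

Prior odds = 0.0005/0.9995 = 1/1999.
Target odds = (5/6)/(1/6) = 5.
Required Bayes factor = 5 ÷ (1/1999) = 9995.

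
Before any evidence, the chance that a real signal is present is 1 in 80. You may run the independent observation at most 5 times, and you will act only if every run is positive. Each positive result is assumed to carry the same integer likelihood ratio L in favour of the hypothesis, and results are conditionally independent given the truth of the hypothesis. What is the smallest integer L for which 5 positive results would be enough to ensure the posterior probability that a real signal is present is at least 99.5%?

Prior odds = 0.0125/0.9875 = 1/79.
Target odds = 0.995/0.005 = 199.
Need L⁵ ≥ 199 ÷ (1/79) = 15721.
6⁵ = 7776 < 15721 ≤ 16807 = 7⁵, so L = 7.

7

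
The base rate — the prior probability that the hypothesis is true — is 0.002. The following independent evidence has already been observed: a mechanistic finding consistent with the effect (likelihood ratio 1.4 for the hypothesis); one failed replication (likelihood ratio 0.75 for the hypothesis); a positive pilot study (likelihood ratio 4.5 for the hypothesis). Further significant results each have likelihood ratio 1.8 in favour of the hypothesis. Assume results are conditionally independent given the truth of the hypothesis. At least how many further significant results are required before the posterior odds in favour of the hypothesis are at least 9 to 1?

Prior odds = 0.002/0.998 = 1/499.
Combined Bayes factor of the evidence already in hand = 1.4 × 0.75 × 4.5 = 4.725.
Odds after that evidence = (1/499) × 4.725 = 189/19960.
Target odds = 9.
Need 1.8ⁿ ≥ 9 ÷ (189/19960) = 19960/21.
1.8¹¹ ≈642.684 falls short of 19960/21 but 1.8¹² ≈1156.83 reaches it, so n = 12.

12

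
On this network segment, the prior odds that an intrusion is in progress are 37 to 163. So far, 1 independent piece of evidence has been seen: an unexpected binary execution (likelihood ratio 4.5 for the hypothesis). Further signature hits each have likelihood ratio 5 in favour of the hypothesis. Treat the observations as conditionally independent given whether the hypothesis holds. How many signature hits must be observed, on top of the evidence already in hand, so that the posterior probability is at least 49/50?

Prior odds = 37/163.
Bayes factor of the evidence already in hand = 4.5.
Odds after that evidence = (37/163) × 4.5 = 333/326.
Target odds = 0.98/0.02 = 49.
Need 5ⁿ ≥ 49 ÷ (333/326) = 15974/333.
5² = 25 falls short of 15974/333 but 5³ = 125 reaches it, so n = 3.

3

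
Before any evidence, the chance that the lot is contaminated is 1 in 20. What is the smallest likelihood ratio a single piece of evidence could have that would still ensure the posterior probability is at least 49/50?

931

Prior odds = 0.05/0.95 = 1/19.
Target odds = 0.98/0.02 = 49.
Required Bayes factor = 49 ÷ (1/19) = 931.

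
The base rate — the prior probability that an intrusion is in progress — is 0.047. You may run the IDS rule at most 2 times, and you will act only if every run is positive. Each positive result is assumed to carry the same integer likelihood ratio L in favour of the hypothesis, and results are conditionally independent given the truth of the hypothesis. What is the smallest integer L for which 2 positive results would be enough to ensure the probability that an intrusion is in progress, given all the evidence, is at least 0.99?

Prior odds = 0.047/0.953 = 47/953.
Target odds = 0.99/0.01 = 99.
Need L² ≥ 99 ÷ (47/953) = 94347/47.
44² = 1936 < 94347/47 ≤ 2025 = 45², so L = 45.

45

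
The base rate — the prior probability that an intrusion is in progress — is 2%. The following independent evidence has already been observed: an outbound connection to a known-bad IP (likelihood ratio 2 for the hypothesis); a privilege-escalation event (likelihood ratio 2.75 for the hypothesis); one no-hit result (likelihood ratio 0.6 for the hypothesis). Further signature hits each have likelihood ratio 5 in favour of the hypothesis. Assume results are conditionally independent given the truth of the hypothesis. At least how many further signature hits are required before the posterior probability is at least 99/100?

Prior odds = 0.02/0.98 = 1/49.
Combined Bayes factor of the evidence already in hand = 2 × 2.75 × 0.6 = 3.3.
Odds after that evidence = (1/49) × 3.3 = 33/490.
Target odds = 0.99/0.01 = 99.
Need 5ⁿ ≥ 99 ÷ (33/490) = 1470.
5⁴ = 625 falls short of 1470 but 5⁵ = 3125 reaches it, so n = 5.

5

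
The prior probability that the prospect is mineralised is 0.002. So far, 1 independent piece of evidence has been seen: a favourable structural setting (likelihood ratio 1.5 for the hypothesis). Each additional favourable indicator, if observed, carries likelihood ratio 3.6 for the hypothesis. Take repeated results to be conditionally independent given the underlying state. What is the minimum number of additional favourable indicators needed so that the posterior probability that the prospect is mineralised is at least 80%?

Prior odds = 0.002/0.998 = 1/499.
Bayes factor of the evidence already in hand = 1.5.
Odds after that evidence = (1/499) × 1.5 = 3/998.
Target odds = 0.8/0.2 = 4.
Need 3.6ⁿ ≥ 4 ÷ (3/998) = 3992/3.
3.6⁵ = 604.66176 falls short of 3992/3 but 3.6⁶ = 34012224/15625 reaches it, so n = 6.

6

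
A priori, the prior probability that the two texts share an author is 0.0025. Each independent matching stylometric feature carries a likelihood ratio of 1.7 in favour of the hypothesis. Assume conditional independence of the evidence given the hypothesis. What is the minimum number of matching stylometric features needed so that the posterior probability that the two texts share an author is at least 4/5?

Prior odds: 0.0025 ÷ 0.9975 = 1/399.
Likelihood ratio per matching stylometric feature = 1.7.
Target posterior odds = 0.8/0.2 = 4.
Require 1.7ⁿ ≥ 4 ÷ (1/399) = 1596.
1.7¹³ ≈990.458 falls short of 1596 but 1.7¹⁴ ≈1683.78 reaches it, so n = 14.

14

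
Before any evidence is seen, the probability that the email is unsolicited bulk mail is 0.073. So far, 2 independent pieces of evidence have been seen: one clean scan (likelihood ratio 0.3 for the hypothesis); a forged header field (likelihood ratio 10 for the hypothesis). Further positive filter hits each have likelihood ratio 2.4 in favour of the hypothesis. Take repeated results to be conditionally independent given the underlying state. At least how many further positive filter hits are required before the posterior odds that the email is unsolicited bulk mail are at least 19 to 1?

6

Prior odds = 0.073/0.927 = 73/927.
Combined Bayes factor of the evidence already in hand = 0.3 × 10 = 3.
Odds after that evidence = (73/927) × 3 = 73/309.
Target odds = 19.
Need 2.4ⁿ ≥ 19 ÷ (73/309) = 5871/73.
2.4⁵ = 79.62624 falls short of 5871/73 but 2.4⁶ = 2985984/15625 reaches it, so n = 6.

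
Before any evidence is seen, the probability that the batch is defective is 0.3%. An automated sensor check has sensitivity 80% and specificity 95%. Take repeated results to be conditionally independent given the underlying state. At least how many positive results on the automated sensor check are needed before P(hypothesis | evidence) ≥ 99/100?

Prior odds = 0.003/0.997 = 3/997.
False-positive rate = 1 − 0.95 = 0.05; likelihood ratio of a positive = 0.8/0.05 = 16.
Target posterior odds = 0.99/0.01 = 99.
Require 16ⁿ ≥ 99 ÷ (3/997) = 32901.
16³ = 4096 falls short of 32901 but 16⁴ = 65536 reaches it, so n = 4.

4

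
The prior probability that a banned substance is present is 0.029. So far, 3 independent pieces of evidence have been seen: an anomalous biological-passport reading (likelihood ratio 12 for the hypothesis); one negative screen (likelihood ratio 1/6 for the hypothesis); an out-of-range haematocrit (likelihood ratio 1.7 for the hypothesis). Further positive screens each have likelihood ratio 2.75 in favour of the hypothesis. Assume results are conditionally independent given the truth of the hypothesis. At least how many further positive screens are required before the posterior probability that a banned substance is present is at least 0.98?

Prior odds = 0.029/0.971 = 29/971.
Combined Bayes factor of the evidence already in hand = 12 × (1/6) × 1.7 = 3.4.
Odds after that evidence = (29/971) × 3.4 = 493/4855.
Target odds = 0.98/0.02 = 49.
Need 2.75ⁿ ≥ 49 ÷ (493/4855) = 237895/493.
2.75⁶ = 1771561/4096 falls short of 237895/493 but 2.75⁷ = 19487171/16384 reaches it, so n = 7.

7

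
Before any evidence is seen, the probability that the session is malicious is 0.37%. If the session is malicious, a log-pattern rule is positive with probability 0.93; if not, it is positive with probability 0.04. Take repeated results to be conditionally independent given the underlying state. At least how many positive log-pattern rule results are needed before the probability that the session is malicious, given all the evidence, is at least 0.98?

Prior odds: 0.0037 ÷ 0.9963 = 37/9963.
Likelihood ratio of a positive = 0.93/0.04 = 23.25.
Target posterior odds = 0.98/0.02 = 49.
Need (37/9963) × 23.25ⁿ ≥ 49, i.e. 23.25ⁿ ≥ 488187/37.
23.25³ = 804357/64 falls short of 488187/37 but 23.25⁴ = 74805201/256 reaches it, so n = 4.

4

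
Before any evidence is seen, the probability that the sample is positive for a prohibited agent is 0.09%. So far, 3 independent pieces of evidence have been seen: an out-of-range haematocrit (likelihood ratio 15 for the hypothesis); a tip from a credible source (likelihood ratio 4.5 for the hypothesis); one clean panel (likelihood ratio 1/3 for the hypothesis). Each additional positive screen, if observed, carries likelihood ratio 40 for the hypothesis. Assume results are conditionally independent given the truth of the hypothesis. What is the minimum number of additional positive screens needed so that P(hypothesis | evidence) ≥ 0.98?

Prior odds = 0.0009/0.9991 = 9/9991.
Combined Bayes factor of the evidence already in hand = 15 × 4.5 × (1/3) = 22.5.
Odds after that evidence = (9/9991) × 22.5 = 405/19982.
Target odds = 0.98/0.02 = 49.
Need 40ⁿ ≥ 49 ÷ (405/19982) = 979118/405.
40² = 1600 falls short of 979118/405 but 40³ = 64000 reaches it, so n = 3.

3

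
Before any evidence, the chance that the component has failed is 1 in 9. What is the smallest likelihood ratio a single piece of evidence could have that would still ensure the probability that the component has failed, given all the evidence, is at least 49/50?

Prior odds = (1/9)/(8/9) = 0.125.
Target odds = 0.98/0.02 = 49.
Required Bayes factor = 49 ÷ 0.125 = 392.

392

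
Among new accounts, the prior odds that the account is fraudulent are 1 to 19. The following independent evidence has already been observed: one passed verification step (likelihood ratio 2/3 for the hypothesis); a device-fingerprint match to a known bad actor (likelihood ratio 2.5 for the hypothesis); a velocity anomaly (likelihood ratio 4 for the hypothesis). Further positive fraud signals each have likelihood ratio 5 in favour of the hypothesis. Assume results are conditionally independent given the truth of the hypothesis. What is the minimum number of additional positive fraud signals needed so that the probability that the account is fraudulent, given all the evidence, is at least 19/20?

Prior odds = 1/19.
Combined Bayes factor of the evidence already in hand = (2/3) × 2.5 × 4 = 20/3.
Odds after that evidence = (1/19) × 20/3 = 20/57.
Target odds = 0.95/0.05 = 19.
Need 5ⁿ ≥ 19 ÷ (20/57) = 54.15.
5² = 25 falls short of 54.15 but 5³ = 125 reaches it, so n = 3.

3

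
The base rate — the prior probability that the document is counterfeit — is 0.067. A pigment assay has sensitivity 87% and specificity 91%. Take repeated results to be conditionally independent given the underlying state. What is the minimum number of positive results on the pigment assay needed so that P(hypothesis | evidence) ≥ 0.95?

3

Prior odds: 0.067 ÷ 0.933 = 67/933.
False-positive rate = 1 − 0.91 = 0.09; likelihood ratio of a positive = 0.87/0.09 = 29/3.
Target odds: 0.95 ÷ 0.05 = 19.
Require (29/3)ⁿ ≥ 19 ÷ (67/933) = 17727/67.
(29/3)² = 841/9 falls short of 17727/67 but (29/3)³ = 24389/27 reaches it, so n = 3.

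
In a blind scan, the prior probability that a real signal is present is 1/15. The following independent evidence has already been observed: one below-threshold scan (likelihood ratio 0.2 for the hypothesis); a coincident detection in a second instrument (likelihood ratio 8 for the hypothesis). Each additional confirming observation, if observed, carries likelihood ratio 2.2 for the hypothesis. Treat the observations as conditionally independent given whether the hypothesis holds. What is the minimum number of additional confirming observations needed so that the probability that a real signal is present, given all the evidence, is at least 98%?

8

Prior odds = (1/15)/(14/15) = 1/14.
Combined Bayes factor of the evidence already in hand = 0.2 × 8 = 1.6.
Odds after that evidence = (1/14) × 1.6 = 4/35.
Target odds = 0.98/0.02 = 49.
Need 2.2ⁿ ≥ 49 ÷ (4/35) = 428.75.
2.2⁷ = 19487171/78125 falls short of 428.75 but 2.2⁸ = 214358881/390625 reaches it, so n = 8.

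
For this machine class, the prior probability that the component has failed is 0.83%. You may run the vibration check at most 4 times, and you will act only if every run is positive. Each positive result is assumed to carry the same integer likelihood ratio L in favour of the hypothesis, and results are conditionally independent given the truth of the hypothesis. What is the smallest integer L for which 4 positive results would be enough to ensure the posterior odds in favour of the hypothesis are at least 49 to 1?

Prior odds = 0.0083/0.9917 = 83/9917.
Target odds = 49.
Need L⁴ ≥ 49 ÷ (83/9917) = 485933/83.
8⁴ = 4096 < 485933/83 ≤ 6561 = 9⁴, so L = 9.

9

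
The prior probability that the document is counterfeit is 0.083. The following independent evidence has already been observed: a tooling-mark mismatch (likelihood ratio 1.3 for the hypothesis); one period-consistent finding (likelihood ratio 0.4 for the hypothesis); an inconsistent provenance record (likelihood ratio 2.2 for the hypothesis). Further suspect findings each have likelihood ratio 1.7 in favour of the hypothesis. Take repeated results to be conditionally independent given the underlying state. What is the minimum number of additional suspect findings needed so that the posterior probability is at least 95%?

10

Prior odds = 0.083/0.917 = 83/917.
Combined Bayes factor of the evidence already in hand = 1.3 × 0.4 × 2.2 = 1.144.
Odds after that evidence = (83/917) × 1.144 = 11869/114625.
Target odds = 0.95/0.05 = 19.
Need 1.7ⁿ ≥ 19 ÷ (11869/114625) = 2177875/11869.
1.7⁹ ≈118.588 falls short of 2177875/11869 but 1.7¹⁰ ≈201.599 reaches it, so n = 10.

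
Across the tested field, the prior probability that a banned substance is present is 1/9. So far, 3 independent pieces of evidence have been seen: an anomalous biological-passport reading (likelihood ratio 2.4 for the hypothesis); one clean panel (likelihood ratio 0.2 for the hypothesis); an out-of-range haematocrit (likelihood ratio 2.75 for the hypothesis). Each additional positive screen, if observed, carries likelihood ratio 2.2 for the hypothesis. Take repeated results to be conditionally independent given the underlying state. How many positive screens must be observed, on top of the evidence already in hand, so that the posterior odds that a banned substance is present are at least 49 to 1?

Prior odds = (1/9)/(8/9) = 0.125.
Combined Bayes factor of the evidence already in hand = 2.4 × 0.2 × 2.75 = 1.32.
Odds after that evidence = 0.125 × 1.32 = 0.165.
Target odds = 49.
Need 2.2ⁿ ≥ 49 ÷ 0.165 = 9800/33.
2.2⁷ = 19487171/78125 falls short of 9800/33 but 2.2⁸ = 214358881/390625 reaches it, so n = 8.

8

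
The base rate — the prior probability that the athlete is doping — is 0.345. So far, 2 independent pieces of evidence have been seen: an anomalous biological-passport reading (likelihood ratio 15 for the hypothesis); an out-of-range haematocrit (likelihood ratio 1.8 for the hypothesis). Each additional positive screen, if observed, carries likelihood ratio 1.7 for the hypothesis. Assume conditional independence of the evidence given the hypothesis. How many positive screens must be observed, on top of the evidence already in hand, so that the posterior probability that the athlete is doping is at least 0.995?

5

Prior odds = 0.345/0.655 = 69/131.
Combined Bayes factor of the evidence already in hand = 15 × 1.8 = 27.
Odds after that evidence = (69/131) × 27 = 1863/131.
Target odds = 0.995/0.005 = 199.
Need 1.7ⁿ ≥ 199 ÷ (1863/131) = 26069/1863.
1.7⁴ = 8.3521 falls short of 26069/1863 but 1.7⁵ = 1419857/100000 reaches it, so n = 5.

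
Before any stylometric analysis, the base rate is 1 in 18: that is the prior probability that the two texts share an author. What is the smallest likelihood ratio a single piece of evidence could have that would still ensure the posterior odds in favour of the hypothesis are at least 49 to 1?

Prior odds = (1/18)/(17/18) = 1/17.
Target odds = 49.
Required Bayes factor = 49 ÷ (1/17) = 833.

833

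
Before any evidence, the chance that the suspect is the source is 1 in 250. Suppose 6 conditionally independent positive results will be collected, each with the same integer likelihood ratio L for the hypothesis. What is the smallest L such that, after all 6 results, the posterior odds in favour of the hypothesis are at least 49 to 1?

Prior odds = 0.004/0.996 = 1/249.
Target odds = 49.
Need L⁶ ≥ 49 ÷ (1/249) = 12201.
4⁶ = 4096 < 12201 ≤ 15625 = 5⁶, so L = 5.

5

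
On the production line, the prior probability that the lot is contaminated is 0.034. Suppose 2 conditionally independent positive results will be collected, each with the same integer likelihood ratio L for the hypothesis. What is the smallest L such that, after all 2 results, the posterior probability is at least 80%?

11

Prior odds = 0.034/0.966 = 17/483.
Target odds = 0.8/0.2 = 4.
Need L² ≥ 4 ÷ (17/483) = 1932/17.
10² = 100 < 1932/17 ≤ 121 = 11², so L = 11.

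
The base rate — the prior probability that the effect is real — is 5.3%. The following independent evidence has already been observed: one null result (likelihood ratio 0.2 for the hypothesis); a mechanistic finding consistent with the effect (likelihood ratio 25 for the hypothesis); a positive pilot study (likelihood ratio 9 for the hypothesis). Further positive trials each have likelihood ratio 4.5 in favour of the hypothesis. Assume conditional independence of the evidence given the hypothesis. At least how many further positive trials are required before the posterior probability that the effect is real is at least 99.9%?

Prior odds = 0.053/0.947 = 53/947.
Combined Bayes factor of the evidence already in hand = 0.2 × 25 × 9 = 45.
Odds after that evidence = (53/947) × 45 = 2385/947.
Target odds = 0.999/0.001 = 999.
Need 4.5ⁿ ≥ 999 ÷ (2385/947) = 105117/265.
4.5³ = 91.125 falls short of 105117/265 but 4.5⁴ = 410.0625 reaches it, so n = 4.

4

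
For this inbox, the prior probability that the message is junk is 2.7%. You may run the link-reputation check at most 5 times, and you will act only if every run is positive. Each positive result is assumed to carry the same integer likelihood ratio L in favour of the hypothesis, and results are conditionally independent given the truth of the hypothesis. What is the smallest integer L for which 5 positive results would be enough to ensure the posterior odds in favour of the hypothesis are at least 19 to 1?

Prior odds = 0.027/0.973 = 27/973.
Target odds = 19.
Need L⁵ ≥ 19 ÷ (27/973) = 18487/27.
3⁵ = 243 < 18487/27 ≤ 1024 = 4⁵, so L = 4.

4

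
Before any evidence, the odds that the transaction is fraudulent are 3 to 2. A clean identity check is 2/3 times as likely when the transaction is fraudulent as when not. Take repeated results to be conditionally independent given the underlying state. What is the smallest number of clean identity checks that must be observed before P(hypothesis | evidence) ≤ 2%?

11

Prior odds = 1.5.
Likelihood ratio per clean identity check = 2/3.
Target posterior odds = 0.02/0.98 = 1/49.
Require (2/3)ⁿ ≤ 1/49 ÷ 1.5 = 2/147.
(2/3)¹⁰ = 1024/59049 is still above 2/147 but (2/3)¹¹ = 2048/177147 is at or below it, so n = 11.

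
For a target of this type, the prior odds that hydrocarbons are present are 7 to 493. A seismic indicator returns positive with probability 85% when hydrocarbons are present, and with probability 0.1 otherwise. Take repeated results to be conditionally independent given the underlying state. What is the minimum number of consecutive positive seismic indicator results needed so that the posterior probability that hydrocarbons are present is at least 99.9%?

6

Prior odds = 7/493.
Likelihood ratio of a positive result = 0.85/0.1 = 8.5.
Target posterior odds = 0.999/0.001 = 999.
Require 8.5ⁿ ≥ 999 ÷ (7/493) = 492507/7.
8.5⁵ = 44370.53125 falls short of 492507/7 but 8.5⁶ = 24137569/64 reaches it, so n = 6.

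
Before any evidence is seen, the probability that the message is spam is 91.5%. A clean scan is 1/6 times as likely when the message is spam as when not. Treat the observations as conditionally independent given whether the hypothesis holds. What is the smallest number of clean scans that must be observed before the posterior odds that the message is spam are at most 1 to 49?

Prior odds = 0.915/0.085 = 183/17.
Likelihood ratio per clean scan = 1/6.
Target odds = 1/49.
Require (1/6)ⁿ ≤ 1/49 ÷ (183/17) = 17/8967.
(1/6)³ = 1/216 is still above 17/8967 but (1/6)⁴ = 1/1296 is at or below it, so n = 4.

4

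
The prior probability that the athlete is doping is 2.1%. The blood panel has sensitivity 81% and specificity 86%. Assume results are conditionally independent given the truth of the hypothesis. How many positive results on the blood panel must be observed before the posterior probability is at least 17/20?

Prior odds = 0.021/0.979 = 21/979.
False-positive rate = 1 − 0.86 = 0.14; likelihood ratio of a positive = 0.81/0.14 = 81/14.
Target odds: 0.85 ÷ 0.15 = 17/3.
Need (21/979) × (81/14)ⁿ ≥ 17/3, i.e. (81/14)ⁿ ≥ 16643/63.
(81/14)³ = 531441/2744 falls short of 16643/63 but (81/14)⁴ = 43046721/38416 reaches it, so n = 4.

4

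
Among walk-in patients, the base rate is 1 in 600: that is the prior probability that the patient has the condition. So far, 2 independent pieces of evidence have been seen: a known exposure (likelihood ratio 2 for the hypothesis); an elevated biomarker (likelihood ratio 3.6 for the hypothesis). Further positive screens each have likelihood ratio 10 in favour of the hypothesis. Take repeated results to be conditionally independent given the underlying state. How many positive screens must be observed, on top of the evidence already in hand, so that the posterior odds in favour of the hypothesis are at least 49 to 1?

4

Prior odds = (1/600)/(599/600) = 1/599.
Combined Bayes factor of the evidence already in hand = 2 × 3.6 = 7.2.
Odds after that evidence = (1/599) × 7.2 = 36/2995.
Target odds = 49.
Need 10ⁿ ≥ 49 ÷ (36/2995) = 146755/36.
10³ = 1000 falls short of 146755/36 but 10⁴ = 10000 reaches it, so n = 4.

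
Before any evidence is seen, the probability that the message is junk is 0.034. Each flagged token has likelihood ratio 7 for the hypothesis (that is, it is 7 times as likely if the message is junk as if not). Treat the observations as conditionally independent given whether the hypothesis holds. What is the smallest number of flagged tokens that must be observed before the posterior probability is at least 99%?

Prior odds = 0.034/0.966 = 17/483.
Likelihood ratio per flagged token = 7.
Target odds: 0.99 ÷ 0.01 = 99.
Require 7ⁿ ≥ 99 ÷ (17/483) = 47817/17.
7⁴ = 2401 falls short of 47817/17 but 7⁵ = 16807 reaches it, so n = 5.

5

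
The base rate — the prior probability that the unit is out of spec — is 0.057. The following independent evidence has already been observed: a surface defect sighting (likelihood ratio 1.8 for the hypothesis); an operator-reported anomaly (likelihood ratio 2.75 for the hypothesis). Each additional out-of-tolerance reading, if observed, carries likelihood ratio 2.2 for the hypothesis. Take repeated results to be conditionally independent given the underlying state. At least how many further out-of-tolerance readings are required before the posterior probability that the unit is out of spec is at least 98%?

7

Prior odds = 0.057/0.943 = 57/943.
Combined Bayes factor of the evidence already in hand = 1.8 × 2.75 = 4.95.
Odds after that evidence = (57/943) × 4.95 = 5643/18860.
Target odds = 0.98/0.02 = 49.
Need 2.2ⁿ ≥ 49 ÷ (5643/18860) = 924140/5643.
2.2⁶ = 1771561/15625 falls short of 924140/5643 but 2.2⁷ = 19487171/78125 reaches it, so n = 7.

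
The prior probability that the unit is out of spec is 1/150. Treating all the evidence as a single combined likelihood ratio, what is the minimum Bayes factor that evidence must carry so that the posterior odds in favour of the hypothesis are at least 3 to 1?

447

Prior odds = (1/150)/(149/150) = 1/149.
Target odds = 3.
Required Bayes factor = 3 ÷ (1/149) = 447.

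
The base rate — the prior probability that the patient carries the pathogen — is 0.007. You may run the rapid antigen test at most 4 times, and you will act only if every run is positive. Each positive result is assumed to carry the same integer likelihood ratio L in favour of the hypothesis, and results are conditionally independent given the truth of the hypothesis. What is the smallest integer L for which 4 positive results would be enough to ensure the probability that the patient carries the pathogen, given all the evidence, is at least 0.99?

Prior odds = 0.007/0.993 = 7/993.
Target odds = 0.99/0.01 = 99.
Need L⁴ ≥ 99 ÷ (7/993) = 98307/7.
10⁴ = 10000 < 98307/7 ≤ 14641 = 11⁴, so L = 11.

11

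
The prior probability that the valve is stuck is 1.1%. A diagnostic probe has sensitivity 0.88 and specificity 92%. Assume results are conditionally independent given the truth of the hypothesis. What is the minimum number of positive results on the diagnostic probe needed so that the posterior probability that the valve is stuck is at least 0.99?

Prior odds = 0.011/0.989 = 11/989.
False-positive rate = 1 − 0.92 = 0.08; likelihood ratio of a positive = 0.88/0.08 = 11.
Target posterior odds = 0.99/0.01 = 99.
Require 11ⁿ ≥ 99 ÷ (11/989) = 8901.
11³ = 1331 falls short of 8901 but 11⁴ = 14641 reaches it, so n = 4.

4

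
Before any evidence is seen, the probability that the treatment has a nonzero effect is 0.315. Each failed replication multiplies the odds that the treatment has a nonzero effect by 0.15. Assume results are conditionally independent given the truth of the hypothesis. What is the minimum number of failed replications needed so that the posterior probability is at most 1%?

Prior odds: 0.315 ÷ 0.685 = 63/137.
Likelihood ratio per failed replication = 0.15.
Target odds: 0.01 ÷ 0.99 = 1/99.
Need (63/137) × 0.15ⁿ ≤ 1/99, i.e. 0.15ⁿ ≤ 137/6237.
0.15² = 0.0225 is still above 137/6237 but 0.15³ = 0.003375 is at or below it, so n = 3.

3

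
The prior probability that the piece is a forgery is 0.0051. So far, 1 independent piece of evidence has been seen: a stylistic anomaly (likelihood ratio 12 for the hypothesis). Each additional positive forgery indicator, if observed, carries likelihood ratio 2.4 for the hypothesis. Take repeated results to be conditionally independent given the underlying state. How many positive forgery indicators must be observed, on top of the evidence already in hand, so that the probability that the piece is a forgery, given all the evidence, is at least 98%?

8

Prior odds = 0.0051/0.9949 = 51/9949.
Bayes factor of the evidence already in hand = 12.
Odds after that evidence = (51/9949) × 12 = 612/9949.
Target odds = 0.98/0.02 = 49.
Need 2.4ⁿ ≥ 49 ÷ (612/9949) = 487501/612.
2.4⁷ = 35831808/78125 falls short of 487501/612 but 2.4⁸ = 429981696/390625 reaches it, so n = 8.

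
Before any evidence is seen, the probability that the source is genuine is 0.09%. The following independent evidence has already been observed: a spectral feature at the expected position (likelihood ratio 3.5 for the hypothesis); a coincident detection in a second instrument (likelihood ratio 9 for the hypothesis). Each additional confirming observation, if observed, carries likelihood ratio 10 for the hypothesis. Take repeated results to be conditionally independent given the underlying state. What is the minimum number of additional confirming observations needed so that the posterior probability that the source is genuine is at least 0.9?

Prior odds = 0.0009/0.9991 = 9/9991.
Combined Bayes factor of the evidence already in hand = 3.5 × 9 = 31.5.
Odds after that evidence = (9/9991) × 31.5 = 567/19982.
Target odds = 0.9/0.1 = 9.
Need 10ⁿ ≥ 9 ÷ (567/19982) = 19982/63.
10² = 100 falls short of 19982/63 but 10³ = 1000 reaches it, so n = 3.

3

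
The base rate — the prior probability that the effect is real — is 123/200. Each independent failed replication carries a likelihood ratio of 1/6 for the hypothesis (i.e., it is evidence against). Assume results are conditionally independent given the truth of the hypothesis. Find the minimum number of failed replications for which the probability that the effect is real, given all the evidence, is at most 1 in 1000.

5

Prior odds = 0.615/0.385 = 123/77.
Likelihood ratio per failed replication = 1/6.
Target posterior odds = 0.001/0.999 = 1/999.
Need (123/77) × (1/6)ⁿ ≤ 1/999, i.e. (1/6)ⁿ ≤ 77/122877.
(1/6)⁴ = 1/1296 is still above 77/122877 but (1/6)⁵ = 1/7776 is at or below it, so n = 5.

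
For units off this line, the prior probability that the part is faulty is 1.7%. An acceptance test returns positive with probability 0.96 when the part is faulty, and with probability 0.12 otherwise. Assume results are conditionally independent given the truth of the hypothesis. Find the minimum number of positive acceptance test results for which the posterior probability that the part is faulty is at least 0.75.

3

Prior odds: 0.017 ÷ 0.983 = 17/983.
Likelihood ratio of a positive result = 0.96/0.12 = 8.
Target posterior odds = 0.75/0.25 = 3.
Need (17/983) × 8ⁿ ≥ 3, i.e. 8ⁿ ≥ 2949/17.
8² = 64 falls short of 2949/17 but 8³ = 512 reaches it, so n = 3.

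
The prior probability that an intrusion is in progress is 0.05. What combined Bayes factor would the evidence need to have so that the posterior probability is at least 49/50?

931

Prior odds = 0.05/0.95 = 1/19.
Target odds = 0.98/0.02 = 49.
Required Bayes factor = 49 ÷ (1/19) = 931.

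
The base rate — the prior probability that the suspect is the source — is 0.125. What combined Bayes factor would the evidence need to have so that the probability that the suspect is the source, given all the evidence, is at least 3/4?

21

Prior odds = 0.125/0.875 = 1/7.
Target odds = 0.75/0.25 = 3.
Required Bayes factor = 3 ÷ (1/7) = 21.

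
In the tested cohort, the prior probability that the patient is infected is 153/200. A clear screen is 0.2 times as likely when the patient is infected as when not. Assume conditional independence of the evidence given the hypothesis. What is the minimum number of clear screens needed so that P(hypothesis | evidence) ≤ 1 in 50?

Prior odds = 0.765/0.235 = 153/47.
Likelihood ratio per clear screen = 0.2.
Target odds: 0.02 ÷ 0.98 = 1/49.
Need (153/47) × 0.2ⁿ ≤ 1/49, i.e. 0.2ⁿ ≤ 47/7497.
0.2³ = 0.008 is still above 47/7497 but 0.2⁴ = 0.0016 is at or below it, so n = 4.

4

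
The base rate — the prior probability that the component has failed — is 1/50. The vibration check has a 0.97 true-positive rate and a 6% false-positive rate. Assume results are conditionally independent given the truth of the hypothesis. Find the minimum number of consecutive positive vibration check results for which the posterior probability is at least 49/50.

3

Prior odds: 0.02 ÷ 0.98 = 1/49.
Likelihood ratio of a positive result = 0.97/0.06 = 97/6.
Target odds: 0.98 ÷ 0.02 = 49.
Need (1/49) × (97/6)ⁿ ≥ 49, i.e. (97/6)ⁿ ≥ 2401.
(97/6)² = 9409/36 falls short of 2401 but (97/6)³ = 912673/216 reaches it, so n = 3.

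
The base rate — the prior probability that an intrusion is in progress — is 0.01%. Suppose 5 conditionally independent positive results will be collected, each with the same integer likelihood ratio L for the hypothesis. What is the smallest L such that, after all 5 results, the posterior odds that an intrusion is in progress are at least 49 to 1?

14

Prior odds = 0.0001/0.9999 = 1/9999.
Target odds = 49.
Need L⁵ ≥ 49 ÷ (1/9999) = 489951.
13⁵ = 371293 < 489951 ≤ 537824 = 14⁵, so L = 14.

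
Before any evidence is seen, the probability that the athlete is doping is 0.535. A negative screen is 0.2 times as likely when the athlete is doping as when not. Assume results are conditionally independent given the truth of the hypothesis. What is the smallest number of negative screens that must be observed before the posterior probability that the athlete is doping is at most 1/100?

Prior odds: 0.535 ÷ 0.465 = 107/93.
Likelihood ratio per negative screen = 0.2.
Target odds: 0.01 ÷ 0.99 = 1/99.
Need (107/93) × 0.2ⁿ ≤ 1/99, i.e. 0.2ⁿ ≤ 31/3531.
0.2² = 0.04 is still above 31/3531 but 0.2³ = 0.008 is at or below it, so n = 3.

3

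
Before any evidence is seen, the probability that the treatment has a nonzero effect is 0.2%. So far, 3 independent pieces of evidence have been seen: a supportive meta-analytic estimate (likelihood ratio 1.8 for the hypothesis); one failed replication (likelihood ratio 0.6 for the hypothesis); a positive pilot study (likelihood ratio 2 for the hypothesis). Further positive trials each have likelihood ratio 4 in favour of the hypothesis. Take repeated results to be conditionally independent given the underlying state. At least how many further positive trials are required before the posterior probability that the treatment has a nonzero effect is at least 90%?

Prior odds = 0.002/0.998 = 1/499.
Combined Bayes factor of the evidence already in hand = 1.8 × 0.6 × 2 = 2.16.
Odds after that evidence = (1/499) × 2.16 = 54/12475.
Target odds = 0.9/0.1 = 9.
Need 4ⁿ ≥ 9 ÷ (54/12475) = 12475/6.
4⁵ = 1024 falls short of 12475/6 but 4⁶ = 4096 reaches it, so n = 6.

6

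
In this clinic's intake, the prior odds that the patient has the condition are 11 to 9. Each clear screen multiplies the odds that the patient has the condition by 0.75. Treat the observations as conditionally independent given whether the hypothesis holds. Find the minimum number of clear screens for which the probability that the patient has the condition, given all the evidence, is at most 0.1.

Prior odds = 11/9.
Likelihood ratio per clear screen = 0.75.
Target posterior odds = 0.1/0.9 = 1/9.
Need (11/9) × 0.75ⁿ ≤ 1/9, i.e. 0.75ⁿ ≤ 1/11.
0.75⁸ = 6561/65536 is still above 1/11 but 0.75⁹ = 19683/262144 is at or below it, so n = 9.

9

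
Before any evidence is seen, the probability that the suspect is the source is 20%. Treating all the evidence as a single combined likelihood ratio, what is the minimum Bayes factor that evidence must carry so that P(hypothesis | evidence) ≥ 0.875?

Prior odds = 0.2/0.8 = 0.25.
Target odds = 0.875/0.125 = 7.
Required Bayes factor = 7 ÷ 0.25 = 28.

28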